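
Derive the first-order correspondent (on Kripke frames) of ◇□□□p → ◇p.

This is a Sahlqvist (Geach-type) schema ◇^1□^3p → □^0◇^1p.
Minimal-valuation argument: fix x; take any y with xR^1y and any z with xR^0z. Set V(p) to the set of worlds R-reachable from y in exactly 3 steps. Then □^3p holds at y, so the antecedent holds at x; validity forces ◇^1p at z, giving a w with zR^1w and yR^3w.
First-order correspondent: ∀x ∀y (xRy → ∃w (yR³w ∧ xRw)).

∀x ∀y (xRy → ∃w (yR³w ∧ xRw))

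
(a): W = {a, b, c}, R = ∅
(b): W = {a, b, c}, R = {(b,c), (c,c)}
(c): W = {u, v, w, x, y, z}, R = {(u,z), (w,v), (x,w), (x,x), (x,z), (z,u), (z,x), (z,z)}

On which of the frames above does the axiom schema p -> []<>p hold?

This is the axiom for symmetry; its first-order frame correspondent is forall x forall y (Rxy -> Ryx).
(a): satisfies the condition.
(b): fails — Rbc but not Rcb.
(c): fails — Rxw but not Rwx.

(a)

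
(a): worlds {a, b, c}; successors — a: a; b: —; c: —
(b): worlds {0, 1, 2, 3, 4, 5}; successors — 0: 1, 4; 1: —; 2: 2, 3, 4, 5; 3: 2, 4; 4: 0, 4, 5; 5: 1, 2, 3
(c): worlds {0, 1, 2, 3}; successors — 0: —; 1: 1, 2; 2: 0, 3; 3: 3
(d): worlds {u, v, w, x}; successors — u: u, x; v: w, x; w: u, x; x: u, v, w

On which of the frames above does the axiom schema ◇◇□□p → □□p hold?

(a)

The schema corresponds to a generalized confluence (Geach) condition: ∀x ∀y ∀z ((xR²y ∧ xR²z) → ∃w (yR²w ∧ z = w)).
(a): satisfies the condition.
(b): fails — 0R²5, 0R²0 but no w with 5R²w and 0=w.
(c): fails — 1R²0, 1R²0 but no w with 0R²w and 0=w.
(d): fails — uR²x, uR²v but no t with xR²t and v=t.
Valid on: (a).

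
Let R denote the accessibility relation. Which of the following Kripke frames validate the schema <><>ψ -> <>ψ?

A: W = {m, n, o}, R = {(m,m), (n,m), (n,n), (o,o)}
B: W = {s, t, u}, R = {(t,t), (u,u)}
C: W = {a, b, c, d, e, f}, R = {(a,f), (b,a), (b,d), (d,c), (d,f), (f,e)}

A, B

This is the axiom for transitivity; its first-order frame correspondent is forall x forall y forall z (Rxy & Ryz -> Rxz).
A: satisfies the condition.
B: satisfies the condition.
C: fails — Rdf and Rfe but not Rde.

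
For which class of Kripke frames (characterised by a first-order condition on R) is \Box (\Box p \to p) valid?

shift-reflexivity: \forall x \forall y (Rxy \to Ryy)

This is the T□ axiom.
It corresponds to shift-reflexivity: \forall x \forall y (Rxy \to Ryy).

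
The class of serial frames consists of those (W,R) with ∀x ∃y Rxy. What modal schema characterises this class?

This is seriality; the standard corresponding axiom is D: □q → ◇q.
Suppose □q→◇q is valid. At any x set V(q)=W. Then □q at x, so ◇q at x, so x has a successor.

□q → ◇q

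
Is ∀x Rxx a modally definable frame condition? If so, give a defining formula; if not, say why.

Yes — defined by □r → r

Yes: it is reflexivity, defined by the T schema □r → r.
Suppose □r→r is valid. At any x set V(r)={w : Rxw}. Then □r holds at x, so r holds at x, i.e. Rxx.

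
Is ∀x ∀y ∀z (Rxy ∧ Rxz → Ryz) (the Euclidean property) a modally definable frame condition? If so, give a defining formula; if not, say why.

This is a Sahlqvist condition; the 5 axiom ◇p → □◇p defines it.
Suppose ◇p→□◇p is valid. Take Rxy, Rxz and set V(p)={y}. Then ◇p at x, so □◇p at x, so ◇p at z, so some w with Rzw has p; w=y, i.e. Rzy. By symmetry of the argument, Ryz.

Yes — defined by ◇p → □◇p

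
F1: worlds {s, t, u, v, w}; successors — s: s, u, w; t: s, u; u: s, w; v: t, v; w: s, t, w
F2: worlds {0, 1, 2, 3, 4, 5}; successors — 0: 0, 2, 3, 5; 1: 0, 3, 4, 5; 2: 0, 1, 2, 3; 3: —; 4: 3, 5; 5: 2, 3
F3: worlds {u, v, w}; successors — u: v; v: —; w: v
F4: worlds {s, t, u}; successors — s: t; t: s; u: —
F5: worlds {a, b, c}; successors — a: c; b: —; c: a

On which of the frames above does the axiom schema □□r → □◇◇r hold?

F1

This is the axiom for a generalized confluence (Geach) condition; its first-order frame correspondent is ∀x ∀z (xRz → ∃w (xR²w ∧ zR²w)).
F1: condition met.
F2: fails — 0R3 but no w with 0R²w and 3R²w.
F3: fails — uRv but no t with uR²t and vR²t.
F4: fails — sRt but no w with sR²w and tR²w.
F5: fails — aRc but no w with aR²w and cR²w.
Valid on: F1.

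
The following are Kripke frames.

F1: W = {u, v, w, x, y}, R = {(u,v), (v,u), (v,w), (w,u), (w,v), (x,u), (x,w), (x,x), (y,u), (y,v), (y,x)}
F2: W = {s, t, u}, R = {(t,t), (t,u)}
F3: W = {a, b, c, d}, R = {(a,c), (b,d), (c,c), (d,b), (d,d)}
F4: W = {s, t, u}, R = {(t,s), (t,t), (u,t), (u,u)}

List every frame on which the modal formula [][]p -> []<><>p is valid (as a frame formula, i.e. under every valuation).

F1, F3

The schema corresponds to a generalized confluence (Geach) condition: forall x forall z (xRz -> exists w (x R^2 w & z R^2 w)).
F1: holds.
F2: fails — tRu but no w with tR²w and uR²w.
F3: holds.
F4: fails — tRs but no w with tR²w and sR²w.
Valid on: F1, F3.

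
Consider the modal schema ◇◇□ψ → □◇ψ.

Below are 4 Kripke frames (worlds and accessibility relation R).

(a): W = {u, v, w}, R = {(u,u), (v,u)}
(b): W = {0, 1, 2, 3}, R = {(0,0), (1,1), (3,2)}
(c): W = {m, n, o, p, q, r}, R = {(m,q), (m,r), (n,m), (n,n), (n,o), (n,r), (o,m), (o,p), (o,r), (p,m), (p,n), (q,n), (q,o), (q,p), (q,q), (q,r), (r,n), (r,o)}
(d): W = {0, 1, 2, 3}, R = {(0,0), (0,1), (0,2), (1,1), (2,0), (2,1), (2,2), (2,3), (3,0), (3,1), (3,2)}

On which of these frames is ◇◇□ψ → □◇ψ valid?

The schema corresponds to a generalized confluence (Geach) condition: ∀x ∀y ∀z ((xR²y ∧ xRz) → ∃w (yRw ∧ zRw)).
(a): satisfies the condition.
(b): satisfies the condition.
(c): fails — mR²o, mRr but no w with oRw and rRw.
(d): satisfies the condition.
Valid on: (a), (b), (d).

(a), (b), (d)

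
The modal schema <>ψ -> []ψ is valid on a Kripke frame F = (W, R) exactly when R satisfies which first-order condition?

partial functionality

Suppose ◇ψ→□ψ is valid. Take Rxy, Rxz and set V(ψ)={y}. Then ◇ψ at x, so □ψ at x, so ψ at z, i.e. z=y.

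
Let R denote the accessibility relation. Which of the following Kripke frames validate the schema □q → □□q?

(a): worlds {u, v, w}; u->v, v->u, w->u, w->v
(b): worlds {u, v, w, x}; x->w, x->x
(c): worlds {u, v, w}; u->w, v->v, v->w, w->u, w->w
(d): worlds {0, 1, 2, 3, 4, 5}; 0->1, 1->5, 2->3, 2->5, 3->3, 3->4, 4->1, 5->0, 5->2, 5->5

(b)

Frame correspondent (Sahlqvist): ∀x ∀y ∀z (Rxy ∧ Ryz → Rxz) — i.e. transitivity.
(a): fails — Ruv and Rvu but not Ruu.
(b): satisfies the condition.
(c): fails — Ruw and Rwu but not Ruu.
(d): fails — R34 and R41 but not R31.
Valid on: (b).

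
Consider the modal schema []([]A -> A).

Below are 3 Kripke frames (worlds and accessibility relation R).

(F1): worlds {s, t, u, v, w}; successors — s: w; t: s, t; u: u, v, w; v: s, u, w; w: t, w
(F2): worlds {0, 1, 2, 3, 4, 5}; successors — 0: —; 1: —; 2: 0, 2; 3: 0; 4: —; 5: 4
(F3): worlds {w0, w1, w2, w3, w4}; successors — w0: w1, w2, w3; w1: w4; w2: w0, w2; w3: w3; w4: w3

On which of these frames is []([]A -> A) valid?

none

Frame correspondent (Sahlqvist): forall x forall y (Rxy -> Ryy) — i.e. shift-reflexivity.
(F1): fails — Ruv but not Rvv.
(F2): fails — R20 but not R00.
(F3): fails — Rw0w1 but not Rw1w1.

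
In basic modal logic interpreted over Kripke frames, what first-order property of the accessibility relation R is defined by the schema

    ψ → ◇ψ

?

Reflexivity

Replacing ψ by ¬ψ and contraposing gives the equivalent schema □ψ → ψ.
Suppose □ψ→ψ is valid. At any x set V(ψ)={w : Rxw}. Then □ψ holds at x, so ψ holds at x, i.e. Rxx.
Conversely, any frame satisfying ∀x Rxx validates the schema.
So the correspondent is reflexivity.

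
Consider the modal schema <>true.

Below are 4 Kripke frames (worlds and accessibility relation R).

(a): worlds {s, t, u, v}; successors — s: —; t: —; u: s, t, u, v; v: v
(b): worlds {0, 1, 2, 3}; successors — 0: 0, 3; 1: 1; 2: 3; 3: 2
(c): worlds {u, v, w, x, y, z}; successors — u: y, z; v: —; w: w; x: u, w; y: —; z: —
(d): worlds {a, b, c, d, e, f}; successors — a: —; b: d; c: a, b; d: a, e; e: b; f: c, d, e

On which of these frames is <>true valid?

The schema corresponds to seriality: forall x exists y Rxy.
(a): fails — world s has no successor.
(b): holds.
(c): fails — world v has no successor.
(d): fails — world a has no successor.

(b)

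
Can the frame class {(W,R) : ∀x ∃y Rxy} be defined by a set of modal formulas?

Yes — defined by □q → ◇q

Yes: it is seriality, defined by the D schema □q → ◇q.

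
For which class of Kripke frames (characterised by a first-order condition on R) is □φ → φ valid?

This is the T axiom.
Its frame correspondent is reflexivity — ∀x Rxx.

Reflexivity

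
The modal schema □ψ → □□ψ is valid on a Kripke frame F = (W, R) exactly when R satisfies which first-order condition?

Suppose □ψ→□□ψ is valid. Take Rxy, Ryz and set V(ψ)={w : Rxw}. Then □ψ at x, so □□ψ at x, so □ψ at y, so ψ at z, i.e. Rxz.

transitivity: ∀x ∀y ∀z (Rxy ∧ Ryz → Rxz)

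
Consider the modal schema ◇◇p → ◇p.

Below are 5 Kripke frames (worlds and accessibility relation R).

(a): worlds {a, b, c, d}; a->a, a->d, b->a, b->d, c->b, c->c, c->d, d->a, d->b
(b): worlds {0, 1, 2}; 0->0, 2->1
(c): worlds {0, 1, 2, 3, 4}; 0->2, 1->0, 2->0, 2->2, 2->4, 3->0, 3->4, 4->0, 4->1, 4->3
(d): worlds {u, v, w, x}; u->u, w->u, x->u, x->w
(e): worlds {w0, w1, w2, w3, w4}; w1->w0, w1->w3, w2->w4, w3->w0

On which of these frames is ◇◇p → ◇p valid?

This is the axiom for a generalized confluence (Geach) condition; its first-order frame correspondent is ∀x ∀y (xR²y → ∃w (y = w ∧ xRw)).
(a): fails — aR²b but no w with b=w and aRw.
(b): ✓.
(c): fails — 0R²0 but no w with 0=w and 0Rw.
(d): ✓.
(e): ✓.

(b), (d), (e)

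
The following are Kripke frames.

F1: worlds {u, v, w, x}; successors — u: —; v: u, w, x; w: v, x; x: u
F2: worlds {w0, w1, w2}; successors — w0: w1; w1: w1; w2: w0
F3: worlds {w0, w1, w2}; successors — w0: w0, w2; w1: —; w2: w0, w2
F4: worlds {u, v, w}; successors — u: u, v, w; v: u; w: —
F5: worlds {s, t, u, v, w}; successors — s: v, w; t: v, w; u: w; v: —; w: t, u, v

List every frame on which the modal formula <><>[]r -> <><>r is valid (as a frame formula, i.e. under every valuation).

F2, F3

The schema corresponds to a generalized confluence (Geach) condition: forall x forall y (x R^2 y -> exists w (yRw & x R^2 w)).
F1: fails — vR²u but no t with uRt and vR²t.
F2: ✓.
F3: ✓.
F4: fails — uR²w but no t with wRt and uR²t.
F5: fails — sR²u but no w* with uRw* and sR²w*.
Valid on: F2, F3.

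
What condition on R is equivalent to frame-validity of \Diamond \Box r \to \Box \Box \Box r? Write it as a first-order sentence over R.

This is a Sahlqvist (Geach-type) schema ◇^1□^1r → □^3◇^0r.
Minimal-valuation argument: fix x; take any y with xR^1y and any z with xR^3z. Set V(r) to the set of worlds R-reachable from y in exactly 1 step. Then □^1r holds at y, so the antecedent holds at x; validity forces ◇^0r at z, giving a w with zR^0w and yR^1w.
First-order correspondent: \forall x \forall y \forall z ((xRy \wedge x R^3 z) \to \exists w (yRw \wedge z = w)).

\forall x \forall y \forall z ((xRy \wedge x R^3 z) \to \exists w (yRw \wedge z = w))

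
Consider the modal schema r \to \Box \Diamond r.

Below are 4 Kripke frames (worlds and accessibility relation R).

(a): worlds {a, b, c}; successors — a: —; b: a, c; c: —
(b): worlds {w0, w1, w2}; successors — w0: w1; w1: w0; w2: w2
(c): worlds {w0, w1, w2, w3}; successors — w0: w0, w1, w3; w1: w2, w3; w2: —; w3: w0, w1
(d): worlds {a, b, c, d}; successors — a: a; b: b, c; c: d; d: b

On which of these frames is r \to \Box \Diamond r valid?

(b)

This is the axiom for symmetry; its first-order frame correspondent is \forall x \forall y (Rxy \to Ryx).
(a): fails — Rba but not Rab.
(b): satisfies the condition.
(c): fails — Rw1w2 but not Rw2w1.
(d): fails — Rbc but not Rcb.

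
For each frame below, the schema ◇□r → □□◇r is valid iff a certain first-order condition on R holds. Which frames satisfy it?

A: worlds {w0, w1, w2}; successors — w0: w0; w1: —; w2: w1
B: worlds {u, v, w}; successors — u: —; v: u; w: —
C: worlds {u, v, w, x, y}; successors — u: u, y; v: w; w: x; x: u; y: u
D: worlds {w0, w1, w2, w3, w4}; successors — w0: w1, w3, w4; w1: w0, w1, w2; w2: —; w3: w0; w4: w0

This is the axiom for a generalized confluence (Geach) condition; its first-order frame correspondent is ∀x ∀y ∀z ((xRy ∧ xR²z) → ∃w (yRw ∧ zRw)).
A: condition met.
B: condition met.
C: fails — vRw, vR²x but no t with wRt and xRt.
D: fails — w0Rw1, w0R²w2 but no w with w1Rw and w2Rw.
Valid on: A, B.

A, B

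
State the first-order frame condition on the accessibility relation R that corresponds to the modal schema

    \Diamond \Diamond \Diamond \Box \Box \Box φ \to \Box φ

\forall x \forall y \forall z ((x R^3 y \wedge xRz) \to \exists w (y R^3 w \wedge z = w))

This is a Sahlqvist (Geach-type) schema ◇^3□^3φ → □^1◇^0φ.
Minimal-valuation argument: fix x; take any y with xR^3y and any z with xR^1z. Set V(φ) to the set of worlds R-reachable from y in exactly 3 steps. Then □^3φ holds at y, so the antecedent holds at x; validity forces ◇^0φ at z, giving a w with zR^0w and yR^3w.
First-order correspondent: \forall x \forall y \forall z ((x R^3 y \wedge xRz) \to \exists w (y R^3 w \wedge z = w)).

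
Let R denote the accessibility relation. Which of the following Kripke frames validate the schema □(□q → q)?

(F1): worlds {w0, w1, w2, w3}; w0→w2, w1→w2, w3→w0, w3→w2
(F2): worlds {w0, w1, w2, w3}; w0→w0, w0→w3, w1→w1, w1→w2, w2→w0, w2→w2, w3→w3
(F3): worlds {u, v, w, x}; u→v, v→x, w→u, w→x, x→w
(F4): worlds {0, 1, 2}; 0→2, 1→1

(F2)

Frame correspondent (Sahlqvist): ∀x ∀y (Rxy → Ryy) — i.e. shift-reflexivity.
(F1): fails — Rw1w2 but not Rw2w2.
(F2): holds.
(F3): fails — Rxw but not Rww.
(F4): fails — R02 but not R22.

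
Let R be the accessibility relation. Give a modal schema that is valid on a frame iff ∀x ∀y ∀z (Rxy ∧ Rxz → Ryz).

◇ψ → □◇ψ

A defining formula is ◇ψ → □◇ψ (the 5 axiom).
Suppose ◇ψ→□◇ψ is valid. Take Rxy, Rxz and set V(ψ)={y}. Then ◇ψ at x, so □◇ψ at x, so ◇ψ at z, so some w with Rzw has ψ; w=y, i.e. Rzy. By symmetry of the argument, Ryz.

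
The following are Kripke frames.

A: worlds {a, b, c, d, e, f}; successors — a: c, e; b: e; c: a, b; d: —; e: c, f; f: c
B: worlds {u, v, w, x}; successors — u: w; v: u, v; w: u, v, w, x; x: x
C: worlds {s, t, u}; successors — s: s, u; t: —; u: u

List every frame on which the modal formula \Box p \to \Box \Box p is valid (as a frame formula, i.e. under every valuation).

C

The schema corresponds to transitivity: \forall x \forall y \forall z (Rxy \wedge Ryz \to Rxz).
A: fails — Rfc and Rcb but not Rfb.
B: fails — Ruw and Rwu but not Ruu.
C: holds.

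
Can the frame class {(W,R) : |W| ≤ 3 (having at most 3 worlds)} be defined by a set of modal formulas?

If a class were modally definable it would be closed under disjoint unions (Goldblatt–Thomason).
Any modal formula valid on each of 4 disjoint one-world frames is valid on their disjoint union (validity is preserved under disjoint unions). Each one-world frame has |W|=1≤3, but the union has |W|=4.
So no modal formula (or set of formulas) defines exactly the |W|≤3 frames.

No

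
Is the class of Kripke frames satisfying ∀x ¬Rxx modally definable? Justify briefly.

No

Any modally definable frame class is closed under surjective bounded morphisms.
The 3-cycle (worlds a,b,c with a→b→c→a) is irreflexive, and the map sending every world to a single reflexive point • is a surjective bounded morphism (forth: every edge maps to (•,•); back: every world has a successor). So any modal formula valid on the 3-cycle is also valid on the reflexive point, which is not irreflexive.
So no modal formula (or set of formulas) defines exactly the irreflexive frames.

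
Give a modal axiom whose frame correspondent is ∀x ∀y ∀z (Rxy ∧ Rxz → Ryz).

The condition is the Euclidean property. The 5 schema ◇r → □◇r defines it.
Suppose ◇r→□◇r is valid. Take Rxy, Rxz and set V(r)={y}. Then ◇r at x, so □◇r at x, so ◇r at z, so some w with Rzw has r; w=y, i.e. Rzy. By symmetry of the argument, Ryz.

◇r → □◇r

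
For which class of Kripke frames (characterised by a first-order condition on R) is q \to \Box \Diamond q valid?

symmetry

Suppose q→□◇q is valid. Take Rxy and set V(q)={x}. Then q at x, so □◇q at x, so ◇q at y, so some z with Ryz has q; z=x, i.e. Ryx.
Conversely, on a frame with symmetry the schema holds at every world under every valuation.
Frame condition: \forall x \forall y (Rxy \to Ryx).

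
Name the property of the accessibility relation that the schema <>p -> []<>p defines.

Suppose ◇p→□◇p is valid. Take Rxy, Rxz and set V(p)={y}. Then ◇p at x, so □◇p at x, so ◇p at z, so some w with Rzw has p; w=y, i.e. Rzy. By symmetry of the argument, Ryz.
Conversely, any frame satisfying forall x forall y forall z (Rxy & Rxz -> Ryz) validates the schema.
Frame condition: forall x forall y forall z (Rxy & Rxz -> Ryz).

the Euclidean property: forall x forall y forall z (Rxy & Rxz -> Ryz)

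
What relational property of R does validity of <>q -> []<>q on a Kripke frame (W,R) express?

This schema is the 5 axiom.
It corresponds to the Euclidean property: forall x forall y forall z (Rxy & Rxz -> Ryz).

the Euclidean property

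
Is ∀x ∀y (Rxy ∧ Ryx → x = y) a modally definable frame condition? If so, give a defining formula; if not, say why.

Any modally definable frame class is closed under surjective bounded morphisms.
The 6-cycle (worlds s,t,u,v,w,x with s→t→u→v→w→x→s) is antisymmetric. Sending even-indexed worlds to s and odd-indexed worlds to t is a surjective bounded morphism onto the two-world frame with s↔t, which is not antisymmetric.
So no modal formula (or set of formulas) defines exactly the antisymmetric frames.

No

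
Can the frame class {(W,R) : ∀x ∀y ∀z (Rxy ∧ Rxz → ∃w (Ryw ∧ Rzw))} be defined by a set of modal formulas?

Definable; ◇□p → □◇p defines it

This is a Sahlqvist condition; the .2 axiom ◇□p → □◇p defines it.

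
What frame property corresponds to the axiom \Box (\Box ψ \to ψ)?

shift-reflexivity: \forall x \forall y (Rxy \to Ryy)

Suppose □(□ψ→ψ) is valid. Take Rxy and set V(ψ)={w : Ryw}. Then at y, □ψ holds; since □(□ψ→ψ) at x, □ψ→ψ at y, so ψ at y, i.e. Ryy.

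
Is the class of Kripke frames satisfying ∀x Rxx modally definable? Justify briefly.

This is a Sahlqvist condition; the T axiom □r → r defines it.

Yes — defined by □r → r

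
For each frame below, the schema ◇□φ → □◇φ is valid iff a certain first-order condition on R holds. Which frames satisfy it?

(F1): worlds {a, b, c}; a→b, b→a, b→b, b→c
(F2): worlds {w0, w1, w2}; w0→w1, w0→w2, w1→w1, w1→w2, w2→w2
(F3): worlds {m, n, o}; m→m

The schema corresponds to convergence: ∀x ∀y ∀z (Rxy ∧ Rxz → ∃w (Ryw ∧ Rzw)).
(F1): fails — Rba and Rbc but a and c have no common successor.
(F2): satisfies the condition.
(F3): satisfies the condition.
Valid on: (F2), (F3).

(F2), (F3)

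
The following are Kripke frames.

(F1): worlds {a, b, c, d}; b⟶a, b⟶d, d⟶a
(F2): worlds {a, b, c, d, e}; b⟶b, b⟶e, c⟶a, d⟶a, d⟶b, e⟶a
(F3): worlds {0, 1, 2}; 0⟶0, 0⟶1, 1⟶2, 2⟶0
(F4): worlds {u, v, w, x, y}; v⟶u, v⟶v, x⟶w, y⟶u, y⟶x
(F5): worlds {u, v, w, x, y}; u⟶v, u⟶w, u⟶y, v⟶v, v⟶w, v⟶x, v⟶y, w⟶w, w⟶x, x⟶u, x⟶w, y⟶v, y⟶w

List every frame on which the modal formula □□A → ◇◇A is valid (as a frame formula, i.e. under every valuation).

(F3), (F5)

The schema corresponds to a generalized confluence (Geach) condition: ∀x ∃w (xR²w ∧ xR²w).
(F1): fails — at a but no w with aR²w and aR²w.
(F2): fails — at a but no w with aR²w and aR²w.
(F3): condition met.
(F4): fails — at u but no t with uR²t and uR²t.
(F5): condition met.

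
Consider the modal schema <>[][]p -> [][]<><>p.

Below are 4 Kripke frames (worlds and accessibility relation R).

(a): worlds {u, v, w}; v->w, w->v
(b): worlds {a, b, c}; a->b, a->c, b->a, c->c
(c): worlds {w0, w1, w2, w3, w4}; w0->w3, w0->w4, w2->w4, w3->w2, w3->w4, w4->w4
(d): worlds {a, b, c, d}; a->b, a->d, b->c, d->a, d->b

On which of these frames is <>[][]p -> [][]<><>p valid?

(b), (c)

Frame correspondent (Sahlqvist): forall x forall y forall z ((xRy & x R^2 z) -> exists w (y R^2 w & z R^2 w)) — i.e. a generalized confluence (Geach) condition.
(a): fails — vRw, vR²v but no t with wR²t and vR²t.
(b): satisfies the condition.
(c): satisfies the condition.
(d): fails — aRb, aR²a but no w with bR²w and aR²w.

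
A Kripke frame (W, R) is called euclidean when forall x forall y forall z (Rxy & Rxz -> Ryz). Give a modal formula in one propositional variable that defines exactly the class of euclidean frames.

A defining formula is ◇ψ → □◇ψ (the 5 axiom).
Suppose ◇ψ→□◇ψ is valid. Take Rxy, Rxz and set V(ψ)={y}. Then ◇ψ at x, so □◇ψ at x, so ◇ψ at z, so some w with Rzw has ψ; w=y, i.e. Rzy. By symmetry of the argument, Ryz.

◇ψ → □◇ψ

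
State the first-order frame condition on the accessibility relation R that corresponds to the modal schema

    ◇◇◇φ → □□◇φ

This is a Sahlqvist (Geach-type) schema ◇^3□^0φ → □^2◇^1φ.
Minimal-valuation argument: fix x; take any y with xR^3y and any z with xR^2z. Set V(φ) to the set of worlds R-reachable from y in exactly 0 steps. Then □^0φ holds at y, so the antecedent holds at x; validity forces ◇^1φ at z, giving a w with zR^1w and yR^0w.
First-order correspondent: ∀x ∀y ∀z ((xR³y ∧ xR²z) → ∃w (y = w ∧ zRw)).

∀x ∀y ∀z ((xR³y ∧ xR²z) → ∃w (y = w ∧ zRw))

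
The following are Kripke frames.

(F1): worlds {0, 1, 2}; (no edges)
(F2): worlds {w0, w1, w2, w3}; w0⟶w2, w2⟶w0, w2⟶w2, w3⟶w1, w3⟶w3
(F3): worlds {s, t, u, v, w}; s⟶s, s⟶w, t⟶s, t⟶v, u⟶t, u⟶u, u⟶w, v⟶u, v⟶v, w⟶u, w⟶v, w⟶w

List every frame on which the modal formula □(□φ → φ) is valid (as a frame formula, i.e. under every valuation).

(F1)

Frame correspondent (Sahlqvist): ∀x ∀y (Rxy → Ryy) — i.e. shift-reflexivity.
(F1): condition met.
(F2): fails — Rw3w1 but not Rw1w1.
(F3): fails — Rut but not Rtt.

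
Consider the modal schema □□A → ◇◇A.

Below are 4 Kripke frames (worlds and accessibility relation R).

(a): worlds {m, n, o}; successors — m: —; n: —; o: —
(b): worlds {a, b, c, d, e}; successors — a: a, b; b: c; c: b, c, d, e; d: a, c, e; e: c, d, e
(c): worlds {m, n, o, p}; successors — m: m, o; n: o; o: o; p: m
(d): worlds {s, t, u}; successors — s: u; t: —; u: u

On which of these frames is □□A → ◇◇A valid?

(b), (c)

Frame correspondent (Sahlqvist): ∀x ∃w (xR²w ∧ xR²w) — i.e. a generalized confluence (Geach) condition.
(a): fails — at m but no w with mR²w and mR²w.
(b): holds.
(c): holds.
(d): fails — at t but no w with tR²w and tR²w.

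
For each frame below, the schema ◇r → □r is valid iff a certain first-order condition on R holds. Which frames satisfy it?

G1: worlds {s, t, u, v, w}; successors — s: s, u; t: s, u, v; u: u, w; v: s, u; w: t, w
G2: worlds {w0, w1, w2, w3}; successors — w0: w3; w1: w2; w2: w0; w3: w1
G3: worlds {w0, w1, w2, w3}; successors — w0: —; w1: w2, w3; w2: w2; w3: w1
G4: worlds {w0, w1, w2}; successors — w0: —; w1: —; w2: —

G2, G4

This is the axiom for partial functionality; its first-order frame correspondent is ∀x ∀y ∀z (Rxy ∧ Rxz → y = z).
G1: fails — s sees both s and u.
G2: holds.
G3: fails — w1 sees both w2 and w3.
G4: holds.
Valid on: G2, G4.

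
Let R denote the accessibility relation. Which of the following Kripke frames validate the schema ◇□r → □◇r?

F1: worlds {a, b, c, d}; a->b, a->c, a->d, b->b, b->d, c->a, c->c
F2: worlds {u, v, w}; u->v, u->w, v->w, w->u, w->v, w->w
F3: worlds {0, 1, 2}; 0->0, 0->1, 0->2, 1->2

F2

The schema corresponds to convergence: ∀x ∀y ∀z (Rxy ∧ Rxz → ∃w (Ryw ∧ Rzw)).
F1: fails — Rab and Rac but b and c have no common successor.
F2: satisfies the condition.
F3: fails — R00 and R02 but 0 and 2 have no common successor.
Valid on: F2.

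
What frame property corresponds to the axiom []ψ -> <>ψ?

seriality

This is the D axiom.
It corresponds to seriality: forall x exists y Rxy.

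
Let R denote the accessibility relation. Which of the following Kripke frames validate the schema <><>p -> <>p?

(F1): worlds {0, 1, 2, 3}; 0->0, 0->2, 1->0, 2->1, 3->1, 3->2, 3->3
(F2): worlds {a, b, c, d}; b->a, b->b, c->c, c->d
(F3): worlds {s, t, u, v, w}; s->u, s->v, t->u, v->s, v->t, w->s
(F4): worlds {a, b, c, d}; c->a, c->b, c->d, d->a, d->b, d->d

Frame correspondent (Sahlqvist): forall x forall y forall z (Rxy & Ryz -> Rxz) — i.e. transitivity.
(F1): fails — R10 and R02 but not R12.
(F2): ✓.
(F3): fails — Rvt and Rtu but not Rvu.
(F4): ✓.

(F2), (F4)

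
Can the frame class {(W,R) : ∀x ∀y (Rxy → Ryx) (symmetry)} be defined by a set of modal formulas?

The condition is symmetry. A defining modal formula is r → □◇r.
Suppose r→□◇r is valid. Take Rxy and set V(r)={x}. Then r at x, so □◇r at x, so ◇r at y, so some z with Ryz has r; z=x, i.e. Ryx.

Yes, by r → □◇r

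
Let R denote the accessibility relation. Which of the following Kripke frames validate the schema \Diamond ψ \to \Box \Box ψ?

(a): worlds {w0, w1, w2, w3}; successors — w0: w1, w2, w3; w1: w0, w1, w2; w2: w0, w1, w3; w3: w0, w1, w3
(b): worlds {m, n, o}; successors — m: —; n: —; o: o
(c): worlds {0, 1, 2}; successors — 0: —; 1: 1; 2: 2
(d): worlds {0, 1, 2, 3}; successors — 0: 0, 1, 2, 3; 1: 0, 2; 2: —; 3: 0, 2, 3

Frame correspondent (Sahlqvist): \forall x \forall y \forall z ((xRy \wedge x R^2 z) \to \exists w (y = w \wedge z = w)) — i.e. a generalized confluence (Geach) condition.
(a): fails — w0Rw1, w0R²w0 but w1 ≠ w0.
(b): condition met.
(c): condition met.
(d): fails — 0R0, 0R²1 but 0 ≠ 1.
Valid on: (b), (c).

(b), (c)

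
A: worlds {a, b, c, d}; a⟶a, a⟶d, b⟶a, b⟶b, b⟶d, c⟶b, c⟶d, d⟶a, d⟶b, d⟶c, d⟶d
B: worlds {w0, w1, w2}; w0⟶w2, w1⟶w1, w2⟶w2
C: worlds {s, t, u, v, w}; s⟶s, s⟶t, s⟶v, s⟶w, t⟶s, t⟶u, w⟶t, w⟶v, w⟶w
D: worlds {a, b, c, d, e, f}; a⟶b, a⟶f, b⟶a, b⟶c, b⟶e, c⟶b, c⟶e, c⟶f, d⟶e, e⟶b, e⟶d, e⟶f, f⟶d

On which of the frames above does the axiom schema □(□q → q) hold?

Frame correspondent (Sahlqvist): ∀x ∀y (Rxy → Ryy) — i.e. shift-reflexivity.
A: fails — Rdc but not Rcc.
B: condition met.
C: fails — Rwt but not Rtt.
D: fails — Rbc but not Rcc.
Valid on: B.

B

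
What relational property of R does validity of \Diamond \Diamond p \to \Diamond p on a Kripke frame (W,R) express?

This schema is equivalent to the 4 axiom □p → □□p.
Its frame correspondent is transitivity — \forall x \forall y \forall z (Rxy \wedge Ryz \to Rxz).

transitivity: \forall x \forall y \forall z (Rxy \wedge Ryz \to Rxz)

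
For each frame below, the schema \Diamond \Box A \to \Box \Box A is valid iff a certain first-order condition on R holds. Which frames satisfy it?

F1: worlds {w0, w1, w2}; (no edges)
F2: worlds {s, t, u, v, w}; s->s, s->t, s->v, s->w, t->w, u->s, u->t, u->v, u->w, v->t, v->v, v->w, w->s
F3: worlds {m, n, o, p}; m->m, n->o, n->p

F1, F3

Frame correspondent (Sahlqvist): \forall x \forall y \forall z ((xRy \wedge x R^2 z) \to \exists w (yRw \wedge z = w)) — i.e. a generalized confluence (Geach) condition.
F1: satisfies the condition.
F2: fails — sRt, sR²s but no w* with tRw* and s=w*.
F3: satisfies the condition.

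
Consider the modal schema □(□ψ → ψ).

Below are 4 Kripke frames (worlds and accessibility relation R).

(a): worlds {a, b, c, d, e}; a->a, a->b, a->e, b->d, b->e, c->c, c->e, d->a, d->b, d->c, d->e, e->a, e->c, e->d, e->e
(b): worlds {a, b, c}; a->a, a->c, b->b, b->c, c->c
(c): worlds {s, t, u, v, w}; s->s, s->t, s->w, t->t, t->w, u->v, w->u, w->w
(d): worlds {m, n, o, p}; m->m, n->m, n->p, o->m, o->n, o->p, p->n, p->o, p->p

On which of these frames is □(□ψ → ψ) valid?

(b)

Frame correspondent (Sahlqvist): ∀x ∀y (Rxy → Ryy) — i.e. shift-reflexivity.
(a): fails — Rab but not Rbb.
(b): holds.
(c): fails — Ruv but not Rvv.
(d): fails — Ron but not Rnn.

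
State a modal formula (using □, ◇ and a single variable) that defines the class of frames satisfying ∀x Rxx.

□r → r

The condition is reflexivity. The T schema □r → r defines it.
Suppose □r→r is valid. At any x set V(r)={w : Rxw}. Then □r holds at x, so r holds at x, i.e. Rxx.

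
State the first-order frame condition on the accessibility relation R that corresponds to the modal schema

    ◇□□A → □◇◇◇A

This is a Sahlqvist (Geach-type) schema ◇^1□^2A → □^1◇^3A.
First-order correspondent: ∀x ∀y ∀z ((xRy ∧ xRz) → ∃w (yR²w ∧ zR³w)).

∀x ∀y ∀z ((xRy ∧ xRz) → ∃w (yR²w ∧ zR³w))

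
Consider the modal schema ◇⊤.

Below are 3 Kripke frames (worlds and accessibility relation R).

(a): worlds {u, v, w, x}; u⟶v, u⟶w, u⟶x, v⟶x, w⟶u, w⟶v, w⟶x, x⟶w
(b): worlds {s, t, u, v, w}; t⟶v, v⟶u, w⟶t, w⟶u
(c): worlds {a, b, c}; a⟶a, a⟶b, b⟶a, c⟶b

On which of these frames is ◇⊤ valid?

Frame correspondent (Sahlqvist): ∀x ∃y Rxy — i.e. seriality.
(a): satisfies the condition.
(b): fails — world s has no successor.
(c): satisfies the condition.

(a), (c)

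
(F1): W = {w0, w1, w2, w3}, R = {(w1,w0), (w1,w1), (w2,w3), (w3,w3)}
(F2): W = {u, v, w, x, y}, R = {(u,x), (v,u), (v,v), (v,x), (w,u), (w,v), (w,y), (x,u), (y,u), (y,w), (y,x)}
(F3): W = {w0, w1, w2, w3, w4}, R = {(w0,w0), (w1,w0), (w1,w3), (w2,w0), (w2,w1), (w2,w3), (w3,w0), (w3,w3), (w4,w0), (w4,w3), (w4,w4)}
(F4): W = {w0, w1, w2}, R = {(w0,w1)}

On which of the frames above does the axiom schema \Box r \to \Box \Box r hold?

The schema corresponds to transitivity: \forall x \forall y \forall z (Rxy \wedge Ryz \to Rxz).
(F1): condition met.
(F2): fails — Rwu and Rux but not Rwx.
(F3): condition met.
(F4): condition met.

(F1), (F3), (F4)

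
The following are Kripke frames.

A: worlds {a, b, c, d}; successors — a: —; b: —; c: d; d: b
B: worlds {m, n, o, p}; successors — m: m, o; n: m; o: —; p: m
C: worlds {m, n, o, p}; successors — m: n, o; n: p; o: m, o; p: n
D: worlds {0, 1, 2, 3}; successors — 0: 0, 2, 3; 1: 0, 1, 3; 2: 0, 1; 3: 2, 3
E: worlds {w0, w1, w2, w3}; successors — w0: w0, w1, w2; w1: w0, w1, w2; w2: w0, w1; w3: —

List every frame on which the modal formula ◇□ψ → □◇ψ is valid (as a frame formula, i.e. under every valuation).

E

The schema corresponds to convergence: ∀x ∀y ∀z (Rxy ∧ Rxz → ∃w (Ryw ∧ Rzw)).
A: fails — Rdb and Rdb but b and b have no common successor.
B: fails — Rmo and Rmo but o and o have no common successor.
C: fails — Rmo and Rmn but o and n have no common successor.
D: fails — R02 and R03 but 2 and 3 have no common successor.
E: condition met.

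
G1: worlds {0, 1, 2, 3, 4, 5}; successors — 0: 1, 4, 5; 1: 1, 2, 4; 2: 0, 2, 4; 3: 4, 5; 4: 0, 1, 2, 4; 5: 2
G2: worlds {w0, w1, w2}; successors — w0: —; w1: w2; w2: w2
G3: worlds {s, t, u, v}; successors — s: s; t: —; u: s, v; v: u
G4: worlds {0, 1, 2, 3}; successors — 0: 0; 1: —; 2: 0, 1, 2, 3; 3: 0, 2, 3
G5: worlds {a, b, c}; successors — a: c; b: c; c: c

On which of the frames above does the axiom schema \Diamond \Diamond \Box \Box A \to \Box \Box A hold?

G2, G5

The schema corresponds to a generalized confluence (Geach) condition: \forall x \forall y \forall z ((x R^2 y \wedge x R^2 z) \to \exists w (y R^2 w \wedge z = w)).
G1: fails — 2R²0, 2R²5 but no w with 0R²w and 5=w.
G2: ✓.
G3: fails — uR²s, uR²u but no w with sR²w and u=w.
G4: fails — 2R²0, 2R²1 but no w with 0R²w and 1=w.
G5: ✓.
Valid on: G2, G5.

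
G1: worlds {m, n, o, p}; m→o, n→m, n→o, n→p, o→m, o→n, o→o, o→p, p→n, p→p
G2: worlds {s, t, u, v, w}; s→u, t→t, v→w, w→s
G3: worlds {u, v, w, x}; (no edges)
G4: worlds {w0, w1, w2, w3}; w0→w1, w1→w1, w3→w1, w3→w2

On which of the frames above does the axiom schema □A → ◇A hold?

Frame correspondent (Sahlqvist): ∀x ∃y Rxy — i.e. seriality.
G1: condition met.
G2: fails — world u has no successor.
G3: fails — world u has no successor.
G4: fails — world w2 has no successor.
Valid on: G1.

G1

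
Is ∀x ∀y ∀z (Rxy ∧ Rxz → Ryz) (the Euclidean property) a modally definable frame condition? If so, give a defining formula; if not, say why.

The condition is the Euclidean property. A defining modal formula is ◇q → □◇q.
Suppose ◇q→□◇q is valid. Take Rxy, Rxz and set V(q)={y}. Then ◇q at x, so □◇q at x, so ◇q at z, so some w with Rzw has q; w=y, i.e. Rzy. By symmetry of the argument, Ryz.

Definable; ◇q → □◇q defines it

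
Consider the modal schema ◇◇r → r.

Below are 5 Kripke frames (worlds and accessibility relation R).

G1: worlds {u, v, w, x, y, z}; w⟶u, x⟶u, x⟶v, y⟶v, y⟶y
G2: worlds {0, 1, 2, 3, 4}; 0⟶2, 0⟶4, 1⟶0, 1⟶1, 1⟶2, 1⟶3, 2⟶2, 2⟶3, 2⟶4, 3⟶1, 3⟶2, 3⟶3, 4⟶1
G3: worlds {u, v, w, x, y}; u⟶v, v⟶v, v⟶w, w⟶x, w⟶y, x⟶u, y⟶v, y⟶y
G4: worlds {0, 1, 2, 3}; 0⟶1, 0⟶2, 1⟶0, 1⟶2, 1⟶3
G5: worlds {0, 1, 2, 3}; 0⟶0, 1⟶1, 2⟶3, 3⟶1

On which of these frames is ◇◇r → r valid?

none

Frame correspondent (Sahlqvist): ∀x ∀y (xR²y → ∃w (y = w ∧ x = w)) — i.e. a generalized confluence (Geach) condition.
G1: fails — yR²v but v ≠ y.
G2: fails — 0R²1 but 1 ≠ 0.
G3: fails — uR²v but v ≠ u.
G4: fails — 0R²2 but 2 ≠ 0.
G5: fails — 2R²1 but 1 ≠ 2.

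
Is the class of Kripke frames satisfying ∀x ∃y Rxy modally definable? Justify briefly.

Yes, by □q → ◇q

Yes: it is seriality, defined by the D schema □q → ◇q.
Suppose □q→◇q is valid. At any x set V(q)=W. Then □q at x, so ◇q at x, so x has a successor.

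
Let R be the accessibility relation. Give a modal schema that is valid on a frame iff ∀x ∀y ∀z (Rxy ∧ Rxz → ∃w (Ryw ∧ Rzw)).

◇□p → □◇p

A defining formula is ◇□p → □◇p (the .2 axiom).
Suppose ◇□p→□◇p is valid. Take Rxy, Rxz and set V(p)={w : Ryw}. Then □p at y so ◇□p at x, so □◇p at x, so ◇p at z, giving w with Rzw and Ryw.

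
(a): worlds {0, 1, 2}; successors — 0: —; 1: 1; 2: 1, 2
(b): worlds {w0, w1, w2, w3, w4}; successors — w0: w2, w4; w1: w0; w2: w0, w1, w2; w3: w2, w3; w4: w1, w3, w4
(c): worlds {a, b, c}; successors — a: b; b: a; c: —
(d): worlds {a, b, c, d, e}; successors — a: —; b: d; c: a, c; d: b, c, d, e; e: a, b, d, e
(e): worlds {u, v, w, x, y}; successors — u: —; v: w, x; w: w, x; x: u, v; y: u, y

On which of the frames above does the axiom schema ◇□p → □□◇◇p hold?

(a), (c)

This is the axiom for a generalized confluence (Geach) condition; its first-order frame correspondent is ∀x ∀y ∀z ((xRy ∧ xR²z) → ∃w (yRw ∧ zR²w)).
(a): satisfies the condition.
(b): fails — w2Rw1, w2R²w1 but no w with w1Rw and w1R²w.
(c): satisfies the condition.
(d): fails — cRa, cR²a but no w with aRw and aR²w.
(e): fails — vRw, vR²u but no t with wRt and uR²t.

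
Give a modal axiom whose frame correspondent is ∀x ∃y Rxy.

A defining formula is □p → ◇p (the D axiom).

□p → ◇p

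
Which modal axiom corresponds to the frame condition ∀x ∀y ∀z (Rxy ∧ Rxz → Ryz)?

◇r → □◇r

A defining formula is ◇r → □◇r (the 5 axiom).
Suppose ◇r→□◇r is valid. Take Rxy, Rxz and set V(r)={y}. Then ◇r at x, so □◇r at x, so ◇r at z, so some w with Rzw has r; w=y, i.e. Rzy. By symmetry of the argument, Ryz.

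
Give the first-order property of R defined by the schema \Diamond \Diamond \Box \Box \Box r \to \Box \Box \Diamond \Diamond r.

This is a Sahlqvist (Geach-type) schema ◇^2□^3r → □^2◇^2r.
Minimal-valuation argument: fix x; take any y with xR^2y and any z with xR^2z. Set V(r) to the set of worlds R-reachable from y in exactly 3 steps. Then □^3r holds at y, so the antecedent holds at x; validity forces ◇^2r at z, giving a w with zR^2w and yR^3w.
First-order correspondent: \forall x \forall y \forall z ((x R^2 y \wedge x R^2 z) \to \exists w (y R^3 w \wedge z R^2 w)).

\forall x \forall y \forall z ((x R^2 y \wedge x R^2 z) \to \exists w (y R^3 w \wedge z R^2 w))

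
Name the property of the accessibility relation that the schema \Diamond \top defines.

◇⊤ holds at w iff w has a successor, so frame-validity of ◇⊤ is exactly seriality. Equivalently via □φ → ◇φ:
Suppose □φ→◇φ is valid. At any x set V(φ)=W. Then □φ at x, so ◇φ at x, so x has a successor.

seriality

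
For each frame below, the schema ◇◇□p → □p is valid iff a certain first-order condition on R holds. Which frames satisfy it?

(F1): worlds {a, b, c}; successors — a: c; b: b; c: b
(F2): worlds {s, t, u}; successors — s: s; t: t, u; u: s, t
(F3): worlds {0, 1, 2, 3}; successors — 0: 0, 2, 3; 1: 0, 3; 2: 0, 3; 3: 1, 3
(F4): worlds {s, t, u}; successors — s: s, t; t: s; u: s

Frame correspondent (Sahlqvist): ∀x ∀y ∀z ((xR²y ∧ xRz) → ∃w (yRw ∧ z = w)) — i.e. a generalized confluence (Geach) condition.
(F1): fails — aR²b, aRc but no w with bRw and c=w.
(F2): fails — tR²s, tRt but no w with sRw and t=w.
(F3): fails — 0R²1, 0R2 but no w with 1Rw and 2=w.
(F4): fails — sR²t, sRt but no w with tRw and t=w.

none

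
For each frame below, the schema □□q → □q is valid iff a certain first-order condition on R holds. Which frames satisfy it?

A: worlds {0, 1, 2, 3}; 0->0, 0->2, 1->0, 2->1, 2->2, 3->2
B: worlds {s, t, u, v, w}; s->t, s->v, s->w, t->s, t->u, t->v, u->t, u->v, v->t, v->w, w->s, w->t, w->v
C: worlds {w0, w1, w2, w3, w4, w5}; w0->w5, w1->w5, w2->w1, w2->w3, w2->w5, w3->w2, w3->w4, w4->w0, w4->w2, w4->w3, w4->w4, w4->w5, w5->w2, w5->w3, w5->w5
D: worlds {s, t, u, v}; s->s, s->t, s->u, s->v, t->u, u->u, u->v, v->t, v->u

A

The schema corresponds to density: ∀x ∀y (Rxy → ∃z (Rxz ∧ Rzy)).
A: condition met.
B: fails — Rvw but no z with Rvz and Rzw.
C: fails — Rw2w1 but no z with Rw2z and Rzw1.
D: fails — Rvt but no z with Rvz and Rzt.
Valid on: A.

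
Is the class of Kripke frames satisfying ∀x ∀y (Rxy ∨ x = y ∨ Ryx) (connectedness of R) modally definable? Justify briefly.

No

Any modally definable frame class is closed under disjoint unions.
Take 4 disjoint single-world reflexive frames: each is trivially connected, but their disjoint union has 4 worlds with no edge between distinct components, so it is not connected.
So no modal formula (or set of formulas) defines exactly the connected frames.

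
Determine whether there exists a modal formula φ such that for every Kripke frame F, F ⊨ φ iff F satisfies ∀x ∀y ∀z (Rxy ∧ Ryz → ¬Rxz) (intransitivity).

No — not modally definable

If a class were modally definable it would be closed under surjective bounded morphisms (Goldblatt–Thomason).
The 3-cycle (worlds s,t,u with s→t→u→s) is intransitive. Mapping every world to a single reflexive point • is a surjective bounded morphism; the reflexive point is not intransitive (R••∧R•• but R••).
So no modal formula (or set of formulas) defines exactly the intransitive frames.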